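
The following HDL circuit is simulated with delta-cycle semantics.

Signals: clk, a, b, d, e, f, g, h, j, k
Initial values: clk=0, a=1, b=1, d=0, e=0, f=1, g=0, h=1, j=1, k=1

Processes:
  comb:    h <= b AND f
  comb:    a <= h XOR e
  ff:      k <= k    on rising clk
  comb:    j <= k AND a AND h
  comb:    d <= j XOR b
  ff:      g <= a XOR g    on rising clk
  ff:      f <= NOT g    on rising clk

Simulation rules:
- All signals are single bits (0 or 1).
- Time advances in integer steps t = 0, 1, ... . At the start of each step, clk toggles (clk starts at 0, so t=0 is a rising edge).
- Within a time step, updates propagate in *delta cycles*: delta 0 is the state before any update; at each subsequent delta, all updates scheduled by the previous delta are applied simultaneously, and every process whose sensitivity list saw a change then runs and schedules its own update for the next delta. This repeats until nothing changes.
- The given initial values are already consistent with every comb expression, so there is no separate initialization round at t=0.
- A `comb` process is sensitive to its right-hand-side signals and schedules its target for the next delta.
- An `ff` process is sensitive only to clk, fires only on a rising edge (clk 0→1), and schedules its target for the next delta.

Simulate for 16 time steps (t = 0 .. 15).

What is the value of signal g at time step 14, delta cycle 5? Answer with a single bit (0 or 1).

t0.Δ0 e=0 clk=0 b=1 f=1 d=0 j=1 a=1 g=0 k=1 h=1
t0.Δ1 e=0 clk=1 b=1 f=1 d=0 j=1 a=1 g=0 k=1 h=1
t0.Δ2 e=0 clk=1 b=1 f=1 d=0 j=1 a=1 g=1 k=1 h=1
t1.Δ0 e=0 clk=1 b=1 f=1 d=0 j=1 a=1 g=1 k=1 h=1
t1.Δ1 e=0 clk=0 b=1 f=1 d=0 j=1 a=1 g=1 k=1 h=1
t2.Δ0 e=0 clk=0 b=1 f=1 d=0 j=1 a=1 g=1 k=1 h=1
t2.Δ1 e=0 clk=1 b=1 f=1 d=0 j=1 a=1 g=1 k=1 h=1
t2.Δ2 e=0 clk=1 b=1 f=0 d=0 j=1 a=1 g=0 k=1 h=1
t2.Δ3 e=0 clk=1 b=1 f=0 d=0 j=1 a=1 g=0 k=1 h=0
t2.Δ4 e=0 clk=1 b=1 f=0 d=0 j=0 a=0 g=0 k=1 h=0
t2.Δ5 e=0 clk=1 b=1 f=0 d=1 j=0 a=0 g=0 k=1 h=0
t3.Δ0 e=0 clk=1 b=1 f=0 d=1 j=0 a=0 g=0 k=1 h=0
t3.Δ1 e=0 clk=0 b=1 f=0 d=1 j=0 a=0 g=0 k=1 h=0
t4.Δ0 e=0 clk=0 b=1 f=0 d=1 j=0 a=0 g=0 k=1 h=0
t4.Δ1 e=0 clk=1 b=1 f=0 d=1 j=0 a=0 g=0 k=1 h=0
t4.Δ2 e=0 clk=1 b=1 f=1 d=1 j=0 a=0 g=0 k=1 h=0
t4.Δ3 e=0 clk=1 b=1 f=1 d=1 j=0 a=0 g=0 k=1 h=1
t4.Δ4 e=0 clk=1 b=1 f=1 d=1 j=0 a=1 g=0 k=1 h=1
t4.Δ5 e=0 clk=1 b=1 f=1 d=1 j=1 a=1 g=0 k=1 h=1
t4.Δ6 e=0 clk=1 b=1 f=1 d=0 j=1 a=1 g=0 k=1 h=1
t5.Δ0 e=0 clk=1 b=1 f=1 d=0 j=1 a=1 g=0 k=1 h=1
t5.Δ1 e=0 clk=0 b=1 f=1 d=0 j=1 a=1 g=0 k=1 h=1
t6.Δ0 e=0 clk=0 b=1 f=1 d=0 j=1 a=1 g=0 k=1 h=1
t6.Δ1 e=0 clk=1 b=1 f=1 d=0 j=1 a=1 g=0 k=1 h=1
t6.Δ2 e=0 clk=1 b=1 f=1 d=0 j=1 a=1 g=1 k=1 h=1
t7.Δ0 e=0 clk=1 b=1 f=1 d=0 j=1 a=1 g=1 k=1 h=1
t7.Δ1 e=0 clk=0 b=1 f=1 d=0 j=1 a=1 g=1 k=1 h=1
t8.Δ0 e=0 clk=0 b=1 f=1 d=0 j=1 a=1 g=1 k=1 h=1
t8.Δ1 e=0 clk=1 b=1 f=1 d=0 j=1 a=1 g=1 k=1 h=1
t8.Δ2 e=0 clk=1 b=1 f=0 d=0 j=1 a=1 g=0 k=1 h=1
t8.Δ3 e=0 clk=1 b=1 f=0 d=0 j=1 a=1 g=0 k=1 h=0
t8.Δ4 e=0 clk=1 b=1 f=0 d=0 j=0 a=0 g=0 k=1 h=0
t8.Δ5 e=0 clk=1 b=1 f=0 d=1 j=0 a=0 g=0 k=1 h=0
t9.Δ0 e=0 clk=1 b=1 f=0 d=1 j=0 a=0 g=0 k=1 h=0
t9.Δ1 e=0 clk=0 b=1 f=0 d=1 j=0 a=0 g=0 k=1 h=0
t10.Δ0 e=0 clk=0 b=1 f=0 d=1 j=0 a=0 g=0 k=1 h=0
t10.Δ1 e=0 clk=1 b=1 f=0 d=1 j=0 a=0 g=0 k=1 h=0
t10.Δ2 e=0 clk=1 b=1 f=1 d=1 j=0 a=0 g=0 k=1 h=0
t10.Δ3 e=0 clk=1 b=1 f=1 d=1 j=0 a=0 g=0 k=1 h=1
t10.Δ4 e=0 clk=1 b=1 f=1 d=1 j=0 a=1 g=0 k=1 h=1
t10.Δ5 e=0 clk=1 b=1 f=1 d=1 j=1 a=1 g=0 k=1 h=1
t10.Δ6 e=0 clk=1 b=1 f=1 d=0 j=1 a=1 g=0 k=1 h=1
t11.Δ0 e=0 clk=1 b=1 f=1 d=0 j=1 a=1 g=0 k=1 h=1
t11.Δ1 e=0 clk=0 b=1 f=1 d=0 j=1 a=1 g=0 k=1 h=1
t12.Δ0 e=0 clk=0 b=1 f=1 d=0 j=1 a=1 g=0 k=1 h=1
t12.Δ1 e=0 clk=1 b=1 f=1 d=0 j=1 a=1 g=0 k=1 h=1
t12.Δ2 e=0 clk=1 b=1 f=1 d=0 j=1 a=1 g=1 k=1 h=1
t13.Δ0 e=0 clk=1 b=1 f=1 d=0 j=1 a=1 g=1 k=1 h=1
t13.Δ1 e=0 clk=0 b=1 f=1 d=0 j=1 a=1 g=1 k=1 h=1
t14.Δ0 e=0 clk=0 b=1 f=1 d=0 j=1 a=1 g=1 k=1 h=1
t14.Δ1 e=0 clk=1 b=1 f=1 d=0 j=1 a=1 g=1 k=1 h=1
t14.Δ2 e=0 clk=1 b=1 f=0 d=0 j=1 a=1 g=0 k=1 h=1
t14.Δ3 e=0 clk=1 b=1 f=0 d=0 j=1 a=1 g=0 k=1 h=0
t14.Δ4 e=0 clk=1 b=1 f=0 d=0 j=0 a=0 g=0 k=1 h=0
t14.Δ5 e=0 clk=1 b=1 f=0 d=1 j=0 a=0 g=0 k=1 h=0
t15.Δ0 e=0 clk=1 b=1 f=0 d=1 j=0 a=0 g=0 k=1 h=0
t15.Δ1 e=0 clk=0 b=1 f=0 d=1 j=0 a=0 g=0 k=1 h=0

0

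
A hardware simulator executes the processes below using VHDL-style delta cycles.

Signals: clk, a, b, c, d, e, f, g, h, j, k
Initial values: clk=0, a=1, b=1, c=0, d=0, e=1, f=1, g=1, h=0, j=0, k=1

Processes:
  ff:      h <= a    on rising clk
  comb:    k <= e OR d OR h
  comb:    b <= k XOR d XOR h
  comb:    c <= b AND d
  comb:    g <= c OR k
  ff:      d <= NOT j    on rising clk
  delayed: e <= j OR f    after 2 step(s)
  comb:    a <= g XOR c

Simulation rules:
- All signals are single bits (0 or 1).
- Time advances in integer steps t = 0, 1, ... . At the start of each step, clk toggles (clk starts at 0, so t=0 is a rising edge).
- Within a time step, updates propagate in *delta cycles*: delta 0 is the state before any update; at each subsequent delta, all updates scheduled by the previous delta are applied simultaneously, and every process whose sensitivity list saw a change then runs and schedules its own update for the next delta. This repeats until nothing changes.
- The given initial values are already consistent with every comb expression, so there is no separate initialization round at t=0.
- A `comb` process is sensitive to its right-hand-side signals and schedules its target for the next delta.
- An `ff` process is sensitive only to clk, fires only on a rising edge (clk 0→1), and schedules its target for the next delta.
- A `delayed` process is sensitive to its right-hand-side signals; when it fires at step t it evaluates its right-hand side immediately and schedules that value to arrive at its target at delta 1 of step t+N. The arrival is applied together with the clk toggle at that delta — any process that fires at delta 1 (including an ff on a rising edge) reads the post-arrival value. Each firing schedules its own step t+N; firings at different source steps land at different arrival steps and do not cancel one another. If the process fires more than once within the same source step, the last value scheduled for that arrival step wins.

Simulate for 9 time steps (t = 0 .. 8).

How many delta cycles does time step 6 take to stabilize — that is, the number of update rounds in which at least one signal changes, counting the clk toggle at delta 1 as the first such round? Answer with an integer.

[bits: f,e,k,b,j,clk,a,c,h,g,d]
t=0: Δ0=11110010010 Δ1=11110110010 Δ2=11110110111 Δ3=11110111111 Δ4=11110101111 | 4Δ
t=1: Δ0=11110101111 Δ1=11110001111 | 1Δ
t=2: Δ0=11110001111 Δ1=11110101111 Δ2=11110101011 Δ3=11100101011 Δ4=11100100011 Δ5=11100110011 | 5Δ
t=3: Δ0=11100110011 Δ1=11100010011 | 1Δ
t=4: Δ0=11100010011 Δ1=11100110011 Δ2=11100110111 Δ3=11110110111 Δ4=11110111111 Δ5=11110101111 | 5Δ
t=5: Δ0=11110101111 Δ1=11110001111 | 1Δ
t=6: Δ0=11110001111 Δ1=11110101111 Δ2=11110101011 Δ3=11100101011 Δ4=11100100011 Δ5=11100110011 | 5Δ
t=7: Δ0=11100110011 Δ1=11100010011 | 1Δ
t=8: Δ0=11100010011 Δ1=11100110011 Δ2=11100110111 Δ3=11110110111 Δ4=11110111111 Δ5=11110101111 | 5Δ

5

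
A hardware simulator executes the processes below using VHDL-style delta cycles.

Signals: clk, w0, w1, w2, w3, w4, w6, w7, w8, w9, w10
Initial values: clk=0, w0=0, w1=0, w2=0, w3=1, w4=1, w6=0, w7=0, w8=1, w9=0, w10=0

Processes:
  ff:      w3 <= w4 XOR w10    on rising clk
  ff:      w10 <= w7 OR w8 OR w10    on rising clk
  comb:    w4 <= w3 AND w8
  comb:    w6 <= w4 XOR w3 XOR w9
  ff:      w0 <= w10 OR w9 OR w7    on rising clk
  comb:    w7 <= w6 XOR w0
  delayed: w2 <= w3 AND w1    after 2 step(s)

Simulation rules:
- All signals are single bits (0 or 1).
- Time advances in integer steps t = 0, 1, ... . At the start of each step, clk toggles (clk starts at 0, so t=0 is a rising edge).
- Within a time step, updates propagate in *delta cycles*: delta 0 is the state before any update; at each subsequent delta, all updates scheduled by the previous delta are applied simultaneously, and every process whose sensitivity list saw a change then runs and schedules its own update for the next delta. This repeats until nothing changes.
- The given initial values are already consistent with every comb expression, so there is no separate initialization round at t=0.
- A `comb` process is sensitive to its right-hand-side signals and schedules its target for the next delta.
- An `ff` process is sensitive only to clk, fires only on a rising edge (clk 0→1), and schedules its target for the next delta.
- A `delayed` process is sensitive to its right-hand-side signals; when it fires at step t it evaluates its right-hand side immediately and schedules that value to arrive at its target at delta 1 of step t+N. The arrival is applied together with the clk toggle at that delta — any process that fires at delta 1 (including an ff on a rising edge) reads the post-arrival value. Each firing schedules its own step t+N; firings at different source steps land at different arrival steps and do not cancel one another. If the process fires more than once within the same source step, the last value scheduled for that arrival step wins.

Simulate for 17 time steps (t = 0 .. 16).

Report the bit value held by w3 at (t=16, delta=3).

1

[bits: w1,w6,w7,w9,w8,w3,w4,clk,w0,w10,w2]
t=0: Δ0=00001110000 Δ1=00001111000 Δ2=00001111010 | 2Δ
t=1: Δ0=00001111010 Δ1=00001110010 | 1Δ
t=2: Δ0=00001110010 Δ1=00001111010 Δ2=00001011110 Δ3=01101001110 Δ4=00001001110 Δ5=00101001110 | 5Δ
t=3: Δ0=00101001110 Δ1=00101000110 | 1Δ
t=4: Δ0=00101000110 Δ1=00101001110 Δ2=00101101110 Δ3=01101111110 Δ4=00001111110 Δ5=00101111110 | 5Δ
t=5: Δ0=00101111110 Δ1=00101110110 | 1Δ
t=6: Δ0=00101110110 Δ1=00101111110 Δ2=00101011110 Δ3=01101001110 Δ4=00001001110 Δ5=00101001110 | 5Δ
t=7: Δ0=00101001110 Δ1=00101000110 | 1Δ
t=8: Δ0=00101000110 Δ1=00101001110 Δ2=00101101110 Δ3=01101111110 Δ4=00001111110 Δ5=00101111110 | 5Δ
t=9: Δ0=00101111110 Δ1=00101110110 | 1Δ
t=10: Δ0=00101110110 Δ1=00101111110 Δ2=00101011110 Δ3=01101001110 Δ4=00001001110 Δ5=00101001110 | 5Δ
t=11: Δ0=00101001110 Δ1=00101000110 | 1Δ
t=12: Δ0=00101000110 Δ1=00101001110 Δ2=00101101110 Δ3=01101111110 Δ4=00001111110 Δ5=00101111110 | 5Δ
t=13: Δ0=00101111110 Δ1=00101110110 | 1Δ
t=14: Δ0=00101110110 Δ1=00101111110 Δ2=00101011110 Δ3=01101001110 Δ4=00001001110 Δ5=00101001110 | 5Δ
t=15: Δ0=00101001110 Δ1=00101000110 | 1Δ
t=16: Δ0=00101000110 Δ1=00101001110 Δ2=00101101110 Δ3=01101111110 Δ4=00001111110 Δ5=00101111110 | 5Δ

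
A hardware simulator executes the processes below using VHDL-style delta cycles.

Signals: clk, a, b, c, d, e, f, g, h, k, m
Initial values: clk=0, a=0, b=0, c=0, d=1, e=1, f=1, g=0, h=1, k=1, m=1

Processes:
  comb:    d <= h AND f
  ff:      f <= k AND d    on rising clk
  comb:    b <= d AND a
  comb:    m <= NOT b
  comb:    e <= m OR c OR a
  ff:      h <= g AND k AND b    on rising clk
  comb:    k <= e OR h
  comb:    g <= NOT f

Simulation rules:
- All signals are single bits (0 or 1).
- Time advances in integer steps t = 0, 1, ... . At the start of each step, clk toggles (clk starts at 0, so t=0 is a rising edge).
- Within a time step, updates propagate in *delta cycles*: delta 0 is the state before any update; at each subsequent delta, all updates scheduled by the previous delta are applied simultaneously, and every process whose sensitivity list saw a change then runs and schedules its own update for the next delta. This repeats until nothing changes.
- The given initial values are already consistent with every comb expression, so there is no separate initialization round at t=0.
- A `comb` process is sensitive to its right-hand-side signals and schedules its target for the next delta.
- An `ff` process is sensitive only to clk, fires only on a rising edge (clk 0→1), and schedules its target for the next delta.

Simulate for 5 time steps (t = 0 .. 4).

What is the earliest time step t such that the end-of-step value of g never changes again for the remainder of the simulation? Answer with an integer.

t0.Δ0 f=1 e=1 g=0 clk=0 b=0 k=1 d=1 c=0 h=1 a=0 m=1
t0.Δ1 f=1 e=1 g=0 clk=1 b=0 k=1 d=1 c=0 h=1 a=0 m=1
t0.Δ2 f=1 e=1 g=0 clk=1 b=0 k=1 d=1 c=0 h=0 a=0 m=1
t0.Δ3 f=1 e=1 g=0 clk=1 b=0 k=1 d=0 c=0 h=0 a=0 m=1
t1.Δ0 f=1 e=1 g=0 clk=1 b=0 k=1 d=0 c=0 h=0 a=0 m=1
t1.Δ1 f=1 e=1 g=0 clk=0 b=0 k=1 d=0 c=0 h=0 a=0 m=1
t2.Δ0 f=1 e=1 g=0 clk=0 b=0 k=1 d=0 c=0 h=0 a=0 m=1
t2.Δ1 f=1 e=1 g=0 clk=1 b=0 k=1 d=0 c=0 h=0 a=0 m=1
t2.Δ2 f=0 e=1 g=0 clk=1 b=0 k=1 d=0 c=0 h=0 a=0 m=1
t2.Δ3 f=0 e=1 g=1 clk=1 b=0 k=1 d=0 c=0 h=0 a=0 m=1
t3.Δ0 f=0 e=1 g=1 clk=1 b=0 k=1 d=0 c=0 h=0 a=0 m=1
t3.Δ1 f=0 e=1 g=1 clk=0 b=0 k=1 d=0 c=0 h=0 a=0 m=1
t4.Δ0 f=0 e=1 g=1 clk=0 b=0 k=1 d=0 c=0 h=0 a=0 m=1
t4.Δ1 f=0 e=1 g=1 clk=1 b=0 k=1 d=0 c=0 h=0 a=0 m=1

2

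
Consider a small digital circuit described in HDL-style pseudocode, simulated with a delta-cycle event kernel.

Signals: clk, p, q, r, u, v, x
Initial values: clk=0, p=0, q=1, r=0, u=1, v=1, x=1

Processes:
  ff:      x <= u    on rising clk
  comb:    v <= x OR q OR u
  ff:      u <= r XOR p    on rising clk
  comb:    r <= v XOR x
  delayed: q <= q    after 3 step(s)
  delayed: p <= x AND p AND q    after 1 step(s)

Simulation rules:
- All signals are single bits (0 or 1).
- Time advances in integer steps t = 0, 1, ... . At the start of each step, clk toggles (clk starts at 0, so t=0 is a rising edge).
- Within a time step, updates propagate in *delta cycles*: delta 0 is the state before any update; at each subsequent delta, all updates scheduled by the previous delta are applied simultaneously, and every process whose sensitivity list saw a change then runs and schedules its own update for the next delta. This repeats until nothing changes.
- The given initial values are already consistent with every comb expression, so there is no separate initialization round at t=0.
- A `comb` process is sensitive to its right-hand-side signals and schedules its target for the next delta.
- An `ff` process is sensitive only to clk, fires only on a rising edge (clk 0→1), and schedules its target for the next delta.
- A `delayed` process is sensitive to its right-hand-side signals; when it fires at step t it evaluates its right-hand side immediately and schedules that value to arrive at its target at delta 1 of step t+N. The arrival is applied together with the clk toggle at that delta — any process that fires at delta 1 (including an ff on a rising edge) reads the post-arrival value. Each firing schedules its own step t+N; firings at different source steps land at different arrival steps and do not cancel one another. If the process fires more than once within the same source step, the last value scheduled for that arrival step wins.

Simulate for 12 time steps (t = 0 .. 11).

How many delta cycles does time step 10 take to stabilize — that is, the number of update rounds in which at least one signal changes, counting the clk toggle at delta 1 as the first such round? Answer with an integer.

3

[bits: v,r,x,clk,p,u,q]
t=0: Δ0=1010011 Δ1=1011011 Δ2=1011001 | 2Δ
t=1: Δ0=1011001 Δ1=1010001 | 1Δ
t=2: Δ0=1010001 Δ1=1011001 Δ2=1001001 Δ3=1101001 | 3Δ
t=3: Δ0=1101001 Δ1=1100001 | 1Δ
t=4: Δ0=1100001 Δ1=1101001 Δ2=1101011 | 2Δ
t=5: Δ0=1101011 Δ1=1100011 | 1Δ
t=6: Δ0=1100011 Δ1=1101011 Δ2=1111011 Δ3=1011011 | 3Δ
t=7: Δ0=1011011 Δ1=1010011 | 1Δ
t=8: Δ0=1010011 Δ1=1011011 Δ2=1011001 | 2Δ
t=9: Δ0=1011001 Δ1=1010001 | 1Δ
t=10: Δ0=1010001 Δ1=1011001 Δ2=1001001 Δ3=1101001 | 3Δ
t=11: Δ0=1101001 Δ1=1100001 | 1Δ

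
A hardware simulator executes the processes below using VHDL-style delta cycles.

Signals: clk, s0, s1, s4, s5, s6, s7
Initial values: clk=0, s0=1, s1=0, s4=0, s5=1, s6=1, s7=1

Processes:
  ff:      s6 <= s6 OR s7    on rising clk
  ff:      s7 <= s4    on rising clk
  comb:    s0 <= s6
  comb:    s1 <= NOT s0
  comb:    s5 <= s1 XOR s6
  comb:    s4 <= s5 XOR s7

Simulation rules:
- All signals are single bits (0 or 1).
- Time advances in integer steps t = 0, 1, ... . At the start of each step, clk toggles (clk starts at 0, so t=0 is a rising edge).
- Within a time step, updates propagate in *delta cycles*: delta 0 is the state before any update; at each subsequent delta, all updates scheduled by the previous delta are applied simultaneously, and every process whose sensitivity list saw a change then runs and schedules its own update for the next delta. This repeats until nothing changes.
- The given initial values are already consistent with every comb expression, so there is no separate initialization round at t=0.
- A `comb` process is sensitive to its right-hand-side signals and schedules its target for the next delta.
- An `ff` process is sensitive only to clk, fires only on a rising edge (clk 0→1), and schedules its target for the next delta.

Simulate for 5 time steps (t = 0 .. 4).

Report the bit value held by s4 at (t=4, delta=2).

t=0 Δ0: clk=0 s6=1 s5=1 s1=0 s0=1 s4=0 s7=1
  Δ1: clk:0→1
  Δ2: s7:1→0
  Δ3: s4:0→1
  (3Δ to stable)
t=1 Δ0: clk=1 s6=1 s5=1 s1=0 s0=1 s4=1 s7=0
  Δ1: clk:1→0
  (1Δ to stable)
t=2 Δ0: clk=0 s6=1 s5=1 s1=0 s0=1 s4=1 s7=0
  Δ1: clk:0→1
  Δ2: s7:0→1
  Δ3: s4:1→0
  (3Δ to stable)
t=3 Δ0: clk=1 s6=1 s5=1 s1=0 s0=1 s4=0 s7=1
  Δ1: clk:1→0
  (1Δ to stable)
t=4 Δ0: clk=0 s6=1 s5=1 s1=0 s0=1 s4=0 s7=1
  Δ1: clk:0→1
  Δ2: s7:1→0
  Δ3: s4:0→1
  (3Δ to stable)

0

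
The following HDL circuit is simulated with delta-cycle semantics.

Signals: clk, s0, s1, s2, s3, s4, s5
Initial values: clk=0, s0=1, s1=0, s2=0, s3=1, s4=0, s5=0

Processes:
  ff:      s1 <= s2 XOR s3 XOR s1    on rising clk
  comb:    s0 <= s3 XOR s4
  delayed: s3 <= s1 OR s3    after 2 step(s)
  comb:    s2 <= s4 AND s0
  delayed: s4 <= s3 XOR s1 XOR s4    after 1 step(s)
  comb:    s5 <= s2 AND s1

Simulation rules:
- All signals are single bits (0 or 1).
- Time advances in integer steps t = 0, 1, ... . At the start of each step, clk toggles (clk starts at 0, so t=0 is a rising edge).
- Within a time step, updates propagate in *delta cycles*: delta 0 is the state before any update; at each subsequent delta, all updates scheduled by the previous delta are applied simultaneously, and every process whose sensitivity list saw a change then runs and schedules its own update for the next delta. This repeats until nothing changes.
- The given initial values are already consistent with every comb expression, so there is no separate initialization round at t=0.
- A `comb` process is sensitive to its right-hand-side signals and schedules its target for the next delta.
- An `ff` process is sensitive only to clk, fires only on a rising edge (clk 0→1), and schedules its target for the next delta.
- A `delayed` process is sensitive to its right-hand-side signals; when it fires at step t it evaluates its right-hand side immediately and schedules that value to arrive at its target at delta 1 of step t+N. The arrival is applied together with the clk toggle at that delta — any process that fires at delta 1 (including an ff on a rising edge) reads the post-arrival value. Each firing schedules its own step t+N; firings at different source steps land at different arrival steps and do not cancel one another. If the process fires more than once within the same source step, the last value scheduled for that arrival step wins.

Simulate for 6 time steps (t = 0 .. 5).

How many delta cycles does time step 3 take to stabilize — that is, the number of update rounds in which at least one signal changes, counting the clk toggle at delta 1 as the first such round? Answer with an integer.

[bits: s3,s0,s2,s5,s4,clk,s1]
t=0: Δ0=1100000 Δ1=1100010 Δ2=1100011 | 2Δ
t=1: Δ0=1100011 Δ1=1100001 | 1Δ
t=2: Δ0=1100001 Δ1=1100011 Δ2=1100010 | 2Δ
t=3: Δ0=1100010 Δ1=1100100 Δ2=1010100 Δ3=1000100 | 3Δ
t=4: Δ0=1000100 Δ1=1000010 Δ2=1100011 | 2Δ
t=5: Δ0=1100011 Δ1=1100001 | 1Δ

3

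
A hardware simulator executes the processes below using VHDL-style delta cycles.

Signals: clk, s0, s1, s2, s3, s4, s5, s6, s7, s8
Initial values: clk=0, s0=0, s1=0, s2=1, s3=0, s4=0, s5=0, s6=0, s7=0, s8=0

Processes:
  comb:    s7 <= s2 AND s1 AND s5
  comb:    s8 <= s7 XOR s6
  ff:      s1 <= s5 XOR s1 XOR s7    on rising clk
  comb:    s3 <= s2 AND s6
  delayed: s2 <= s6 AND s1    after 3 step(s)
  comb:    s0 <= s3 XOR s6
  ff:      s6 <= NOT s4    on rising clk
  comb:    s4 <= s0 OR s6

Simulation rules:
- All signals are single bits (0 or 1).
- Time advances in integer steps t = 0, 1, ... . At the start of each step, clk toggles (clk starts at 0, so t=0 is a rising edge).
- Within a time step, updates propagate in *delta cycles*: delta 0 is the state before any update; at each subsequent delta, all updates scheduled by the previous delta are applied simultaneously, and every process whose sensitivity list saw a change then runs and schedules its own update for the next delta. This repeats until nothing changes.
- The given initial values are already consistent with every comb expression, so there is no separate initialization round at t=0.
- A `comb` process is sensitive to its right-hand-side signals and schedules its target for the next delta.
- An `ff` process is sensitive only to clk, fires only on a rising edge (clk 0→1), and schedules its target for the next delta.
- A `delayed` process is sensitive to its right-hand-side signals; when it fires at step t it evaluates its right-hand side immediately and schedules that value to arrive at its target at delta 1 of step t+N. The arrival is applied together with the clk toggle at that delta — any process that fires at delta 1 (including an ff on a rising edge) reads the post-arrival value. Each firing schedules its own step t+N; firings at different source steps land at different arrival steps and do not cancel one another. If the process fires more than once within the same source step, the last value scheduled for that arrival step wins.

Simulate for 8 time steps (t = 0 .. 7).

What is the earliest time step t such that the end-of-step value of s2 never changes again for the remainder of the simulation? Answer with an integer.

t=0 Δ0: s5=0 s7=0 clk=0 s0=0 s6=0 s4=0 s1=0 s2=1 s8=0 s3=0
  Δ1: clk:0→1
  Δ2: s6:0→1
  Δ3: s0:0→1, s4:0→1, s8:0→1, s3:0→1
  Δ4: s0:1→0
  (4Δ to stable)
t=1 Δ0: s5=0 s7=0 clk=1 s0=0 s6=1 s4=1 s1=0 s2=1 s8=1 s3=1
  Δ1: clk:1→0
  (1Δ to stable)
t=2 Δ0: s5=0 s7=0 clk=0 s0=0 s6=1 s4=1 s1=0 s2=1 s8=1 s3=1
  Δ1: clk:0→1
  Δ2: s6:1→0
  Δ3: s0:0→1, s4:1→0, s8:1→0, s3:1→0
  Δ4: s0:1→0, s4:0→1
  Δ5: s4:1→0
  (5Δ to stable)
t=3 Δ0: s5=0 s7=0 clk=1 s0=0 s6=0 s4=0 s1=0 s2=1 s8=0 s3=0
  Δ1: clk:1→0, s2:1→0
  (1Δ to stable)
t=4 Δ0: s5=0 s7=0 clk=0 s0=0 s6=0 s4=0 s1=0 s2=0 s8=0 s3=0
  Δ1: clk:0→1
  Δ2: s6:0→1
  Δ3: s0:0→1, s4:0→1, s8:0→1
  (3Δ to stable)
t=5 Δ0: s5=0 s7=0 clk=1 s0=1 s6=1 s4=1 s1=0 s2=0 s8=1 s3=0
  Δ1: clk:1→0
  (1Δ to stable)
t=6 Δ0: s5=0 s7=0 clk=0 s0=1 s6=1 s4=1 s1=0 s2=0 s8=1 s3=0
  Δ1: clk:0→1
  Δ2: s6:1→0
  Δ3: s0:1→0, s8:1→0
  Δ4: s4:1→0
  (4Δ to stable)
t=7 Δ0: s5=0 s7=0 clk=1 s0=0 s6=0 s4=0 s1=0 s2=0 s8=0 s3=0
  Δ1: clk:1→0
  (1Δ to stable)

3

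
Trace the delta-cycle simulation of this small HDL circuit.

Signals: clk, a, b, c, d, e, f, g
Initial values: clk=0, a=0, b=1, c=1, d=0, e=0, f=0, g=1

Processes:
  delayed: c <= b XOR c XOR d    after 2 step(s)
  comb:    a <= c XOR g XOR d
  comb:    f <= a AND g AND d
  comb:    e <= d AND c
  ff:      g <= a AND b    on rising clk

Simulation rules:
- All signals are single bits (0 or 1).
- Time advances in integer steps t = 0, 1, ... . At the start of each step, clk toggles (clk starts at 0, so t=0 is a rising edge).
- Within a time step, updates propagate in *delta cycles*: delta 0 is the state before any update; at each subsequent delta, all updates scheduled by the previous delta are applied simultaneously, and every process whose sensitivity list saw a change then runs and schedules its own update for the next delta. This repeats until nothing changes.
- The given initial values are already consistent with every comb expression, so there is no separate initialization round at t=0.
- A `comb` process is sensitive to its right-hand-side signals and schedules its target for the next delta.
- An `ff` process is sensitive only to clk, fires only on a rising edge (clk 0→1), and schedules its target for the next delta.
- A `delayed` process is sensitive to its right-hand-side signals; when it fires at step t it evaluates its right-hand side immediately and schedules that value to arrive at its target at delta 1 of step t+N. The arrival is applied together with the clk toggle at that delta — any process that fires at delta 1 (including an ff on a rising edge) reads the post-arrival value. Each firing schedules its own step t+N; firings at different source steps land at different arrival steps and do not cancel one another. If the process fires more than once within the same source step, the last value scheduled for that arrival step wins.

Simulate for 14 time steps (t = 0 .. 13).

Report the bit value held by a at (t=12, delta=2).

0

t=0 Δ0: d=0 e=0 b=1 g=1 a=0 f=0 c=1 clk=0
  Δ1: clk:0→1
  Δ2: g:1→0
  Δ3: a:0→1
  (3Δ to stable)
t=1 Δ0: d=0 e=0 b=1 g=0 a=1 f=0 c=1 clk=1
  Δ1: clk:1→0
  (1Δ to stable)
t=2 Δ0: d=0 e=0 b=1 g=0 a=1 f=0 c=1 clk=0
  Δ1: clk:0→1
  Δ2: g:0→1
  Δ3: a:1→0
  (3Δ to stable)
t=3 Δ0: d=0 e=0 b=1 g=1 a=0 f=0 c=1 clk=1
  Δ1: clk:1→0
  (1Δ to stable)
t=4 Δ0: d=0 e=0 b=1 g=1 a=0 f=0 c=1 clk=0
  Δ1: clk:0→1
  Δ2: g:1→0
  Δ3: a:0→1
  (3Δ to stable)
t=5 Δ0: d=0 e=0 b=1 g=0 a=1 f=0 c=1 clk=1
  Δ1: clk:1→0
  (1Δ to stable)
t=6 Δ0: d=0 e=0 b=1 g=0 a=1 f=0 c=1 clk=0
  Δ1: clk:0→1
  Δ2: g:0→1
  Δ3: a:1→0
  (3Δ to stable)
t=7 Δ0: d=0 e=0 b=1 g=1 a=0 f=0 c=1 clk=1
  Δ1: clk:1→0
  (1Δ to stable)
t=8 Δ0: d=0 e=0 b=1 g=1 a=0 f=0 c=1 clk=0
  Δ1: clk:0→1
  Δ2: g:1→0
  Δ3: a:0→1
  (3Δ to stable)
t=9 Δ0: d=0 e=0 b=1 g=0 a=1 f=0 c=1 clk=1
  Δ1: clk:1→0
  (1Δ to stable)
t=10 Δ0: d=0 e=0 b=1 g=0 a=1 f=0 c=1 clk=0
  Δ1: clk:0→1
  Δ2: g:0→1
  Δ3: a:1→0
  (3Δ to stable)
t=11 Δ0: d=0 e=0 b=1 g=1 a=0 f=0 c=1 clk=1
  Δ1: clk:1→0
  (1Δ to stable)
t=12 Δ0: d=0 e=0 b=1 g=1 a=0 f=0 c=1 clk=0
  Δ1: clk:0→1
  Δ2: g:1→0
  Δ3: a:0→1
  (3Δ to stable)
t=13 Δ0: d=0 e=0 b=1 g=0 a=1 f=0 c=1 clk=1
  Δ1: clk:1→0
  (1Δ to stable)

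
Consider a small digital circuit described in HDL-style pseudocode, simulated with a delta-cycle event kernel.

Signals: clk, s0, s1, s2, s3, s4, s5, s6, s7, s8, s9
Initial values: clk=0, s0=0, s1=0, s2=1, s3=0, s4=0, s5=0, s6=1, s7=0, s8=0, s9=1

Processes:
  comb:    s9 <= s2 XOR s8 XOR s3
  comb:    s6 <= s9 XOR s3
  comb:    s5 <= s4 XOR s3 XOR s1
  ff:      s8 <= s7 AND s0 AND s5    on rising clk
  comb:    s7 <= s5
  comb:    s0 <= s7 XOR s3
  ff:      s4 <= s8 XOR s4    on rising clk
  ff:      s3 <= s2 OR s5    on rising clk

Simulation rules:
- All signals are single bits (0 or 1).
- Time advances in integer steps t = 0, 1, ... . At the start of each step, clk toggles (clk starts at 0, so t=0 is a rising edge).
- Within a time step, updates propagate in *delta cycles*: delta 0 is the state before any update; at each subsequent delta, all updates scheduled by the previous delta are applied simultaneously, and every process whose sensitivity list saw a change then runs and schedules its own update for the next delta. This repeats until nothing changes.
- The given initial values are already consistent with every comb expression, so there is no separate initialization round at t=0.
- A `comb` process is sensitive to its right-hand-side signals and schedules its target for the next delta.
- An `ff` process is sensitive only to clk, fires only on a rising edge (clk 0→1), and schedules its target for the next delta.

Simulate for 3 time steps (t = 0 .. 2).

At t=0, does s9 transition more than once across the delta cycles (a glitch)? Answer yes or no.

[bits: s2,s6,s9,s3,s4,s7,s1,clk,s0,s5,s8]
t=0: Δ0=11100000000 Δ1=11100001000 Δ2=11110001000 Δ3=10010001110 Δ4=11010101110 Δ5=11010101010 | 5Δ
t=1: Δ0=11010101010 Δ1=11010100010 | 1Δ
t=2: Δ0=11010100010 Δ1=11010101010 | 1Δ

no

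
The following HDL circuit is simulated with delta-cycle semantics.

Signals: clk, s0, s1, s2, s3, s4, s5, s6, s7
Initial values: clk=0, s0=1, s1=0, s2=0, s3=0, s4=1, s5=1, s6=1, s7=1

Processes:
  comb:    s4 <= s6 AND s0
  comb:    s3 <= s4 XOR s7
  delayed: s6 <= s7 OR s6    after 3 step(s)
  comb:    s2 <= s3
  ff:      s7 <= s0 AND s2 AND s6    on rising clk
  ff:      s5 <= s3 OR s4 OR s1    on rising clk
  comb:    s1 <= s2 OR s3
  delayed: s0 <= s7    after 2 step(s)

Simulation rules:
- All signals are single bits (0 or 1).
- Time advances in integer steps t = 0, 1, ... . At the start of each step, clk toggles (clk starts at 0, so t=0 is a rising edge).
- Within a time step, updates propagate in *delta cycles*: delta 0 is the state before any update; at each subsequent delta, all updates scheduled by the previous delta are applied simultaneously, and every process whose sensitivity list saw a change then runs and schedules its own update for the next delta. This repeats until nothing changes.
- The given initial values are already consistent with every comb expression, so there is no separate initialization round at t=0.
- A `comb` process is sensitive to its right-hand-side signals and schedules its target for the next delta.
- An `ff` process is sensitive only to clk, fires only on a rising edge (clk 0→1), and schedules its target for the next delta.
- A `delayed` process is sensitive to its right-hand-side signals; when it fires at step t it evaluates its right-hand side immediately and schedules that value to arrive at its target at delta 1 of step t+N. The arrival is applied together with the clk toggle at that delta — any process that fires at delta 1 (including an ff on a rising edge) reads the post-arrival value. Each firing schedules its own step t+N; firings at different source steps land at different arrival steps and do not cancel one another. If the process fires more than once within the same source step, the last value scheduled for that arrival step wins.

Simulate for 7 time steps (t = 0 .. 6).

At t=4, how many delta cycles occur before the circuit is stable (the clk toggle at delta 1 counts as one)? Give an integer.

2

t0.Δ0 s7=1 s4=1 s3=0 s1=0 s0=1 s5=1 clk=0 s2=0 s6=1
t0.Δ1 s7=1 s4=1 s3=0 s1=0 s0=1 s5=1 clk=1 s2=0 s6=1
t0.Δ2 s7=0 s4=1 s3=0 s1=0 s0=1 s5=1 clk=1 s2=0 s6=1
t0.Δ3 s7=0 s4=1 s3=1 s1=0 s0=1 s5=1 clk=1 s2=0 s6=1
t0.Δ4 s7=0 s4=1 s3=1 s1=1 s0=1 s5=1 clk=1 s2=1 s6=1
t1.Δ0 s7=0 s4=1 s3=1 s1=1 s0=1 s5=1 clk=1 s2=1 s6=1
t1.Δ1 s7=0 s4=1 s3=1 s1=1 s0=1 s5=1 clk=0 s2=1 s6=1
t2.Δ0 s7=0 s4=1 s3=1 s1=1 s0=1 s5=1 clk=0 s2=1 s6=1
t2.Δ1 s7=0 s4=1 s3=1 s1=1 s0=0 s5=1 clk=1 s2=1 s6=1
t2.Δ2 s7=0 s4=0 s3=1 s1=1 s0=0 s5=1 clk=1 s2=1 s6=1
t2.Δ3 s7=0 s4=0 s3=0 s1=1 s0=0 s5=1 clk=1 s2=1 s6=1
t2.Δ4 s7=0 s4=0 s3=0 s1=1 s0=0 s5=1 clk=1 s2=0 s6=1
t2.Δ5 s7=0 s4=0 s3=0 s1=0 s0=0 s5=1 clk=1 s2=0 s6=1
t3.Δ0 s7=0 s4=0 s3=0 s1=0 s0=0 s5=1 clk=1 s2=0 s6=1
t3.Δ1 s7=0 s4=0 s3=0 s1=0 s0=0 s5=1 clk=0 s2=0 s6=1
t4.Δ0 s7=0 s4=0 s3=0 s1=0 s0=0 s5=1 clk=0 s2=0 s6=1
t4.Δ1 s7=0 s4=0 s3=0 s1=0 s0=0 s5=1 clk=1 s2=0 s6=1
t4.Δ2 s7=0 s4=0 s3=0 s1=0 s0=0 s5=0 clk=1 s2=0 s6=1
t5.Δ0 s7=0 s4=0 s3=0 s1=0 s0=0 s5=0 clk=1 s2=0 s6=1
t5.Δ1 s7=0 s4=0 s3=0 s1=0 s0=0 s5=0 clk=0 s2=0 s6=1
t6.Δ0 s7=0 s4=0 s3=0 s1=0 s0=0 s5=0 clk=0 s2=0 s6=1
t6.Δ1 s7=0 s4=0 s3=0 s1=0 s0=0 s5=0 clk=1 s2=0 s6=1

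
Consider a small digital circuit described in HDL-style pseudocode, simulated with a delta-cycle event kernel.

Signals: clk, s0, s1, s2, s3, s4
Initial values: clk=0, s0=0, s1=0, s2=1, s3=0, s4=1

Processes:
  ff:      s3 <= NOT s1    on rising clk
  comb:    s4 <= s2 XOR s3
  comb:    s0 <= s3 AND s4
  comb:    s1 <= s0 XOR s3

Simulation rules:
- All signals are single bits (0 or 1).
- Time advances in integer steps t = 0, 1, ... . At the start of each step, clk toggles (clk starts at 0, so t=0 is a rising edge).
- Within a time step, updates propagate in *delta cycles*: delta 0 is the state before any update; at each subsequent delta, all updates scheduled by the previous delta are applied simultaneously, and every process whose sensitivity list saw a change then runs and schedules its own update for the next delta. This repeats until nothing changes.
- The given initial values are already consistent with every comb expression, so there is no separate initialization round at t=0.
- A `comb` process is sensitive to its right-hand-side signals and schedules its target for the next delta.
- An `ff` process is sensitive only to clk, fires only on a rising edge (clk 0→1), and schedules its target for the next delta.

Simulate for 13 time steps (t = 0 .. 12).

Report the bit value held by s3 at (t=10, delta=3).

0

[bits: s3,s2,clk,s0,s4,s1]
t=0: Δ0=010010 Δ1=011010 Δ2=111010 Δ3=111101 Δ4=111000 Δ5=111001 | 5Δ
t=1: Δ0=111001 Δ1=110001 | 1Δ
t=2: Δ0=110001 Δ1=111001 Δ2=011001 Δ3=011010 | 3Δ
t=3: Δ0=011010 Δ1=010010 | 1Δ
t=4: Δ0=010010 Δ1=011010 Δ2=111010 Δ3=111101 Δ4=111000 Δ5=111001 | 5Δ
t=5: Δ0=111001 Δ1=110001 | 1Δ
t=6: Δ0=110001 Δ1=111001 Δ2=011001 Δ3=011010 | 3Δ
t=7: Δ0=011010 Δ1=010010 | 1Δ
t=8: Δ0=010010 Δ1=011010 Δ2=111010 Δ3=111101 Δ4=111000 Δ5=111001 | 5Δ
t=9: Δ0=111001 Δ1=110001 | 1Δ
t=10: Δ0=110001 Δ1=111001 Δ2=011001 Δ3=011010 | 3Δ
t=11: Δ0=011010 Δ1=010010 | 1Δ
t=12: Δ0=010010 Δ1=011010 Δ2=111010 Δ3=111101 Δ4=111000 Δ5=111001 | 5Δ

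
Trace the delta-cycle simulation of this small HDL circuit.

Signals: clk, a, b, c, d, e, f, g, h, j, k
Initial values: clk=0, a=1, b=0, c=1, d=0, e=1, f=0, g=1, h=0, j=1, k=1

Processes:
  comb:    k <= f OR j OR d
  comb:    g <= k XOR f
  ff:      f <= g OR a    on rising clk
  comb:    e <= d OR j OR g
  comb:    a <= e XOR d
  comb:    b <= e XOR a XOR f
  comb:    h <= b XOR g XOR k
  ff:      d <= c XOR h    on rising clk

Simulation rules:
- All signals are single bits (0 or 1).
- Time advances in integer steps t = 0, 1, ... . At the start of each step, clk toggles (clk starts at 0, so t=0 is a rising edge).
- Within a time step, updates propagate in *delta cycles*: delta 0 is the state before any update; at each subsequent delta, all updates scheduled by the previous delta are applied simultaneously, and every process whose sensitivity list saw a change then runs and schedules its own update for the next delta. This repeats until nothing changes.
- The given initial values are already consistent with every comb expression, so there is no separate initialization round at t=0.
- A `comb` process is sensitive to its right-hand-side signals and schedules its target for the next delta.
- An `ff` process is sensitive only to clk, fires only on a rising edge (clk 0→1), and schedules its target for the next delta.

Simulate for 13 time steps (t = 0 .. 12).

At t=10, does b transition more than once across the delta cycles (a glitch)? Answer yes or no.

yes

[bits: h,j,clk,c,f,k,g,a,e,b,d]
t=0: Δ0=01010111100 Δ1=01110111100 Δ2=01111111101 Δ3=01111100111 Δ4=01111100101 Δ5=11111100101 | 5Δ
t=1: Δ0=11111100101 Δ1=11011100101 | 1Δ
t=2: Δ0=11011100101 Δ1=11111100101 Δ2=11110100100 Δ3=11110111110 Δ4=11110111100 Δ5=01110111100 | 5Δ
t=3: Δ0=01110111100 Δ1=01010111100 | 1Δ
t=4: Δ0=01010111100 Δ1=01110111100 Δ2=01111111101 Δ3=01111100111 Δ4=01111100101 Δ5=11111100101 | 5Δ
t=5: Δ0=11111100101 Δ1=11011100101 | 1Δ
t=6: Δ0=11011100101 Δ1=11111100101 Δ2=11110100100 Δ3=11110111110 Δ4=11110111100 Δ5=01110111100 | 5Δ
t=7: Δ0=01110111100 Δ1=01010111100 | 1Δ
t=8: Δ0=01010111100 Δ1=01110111100 Δ2=01111111101 Δ3=01111100111 Δ4=01111100101 Δ5=11111100101 | 5Δ
t=9: Δ0=11111100101 Δ1=11011100101 | 1Δ
t=10: Δ0=11011100101 Δ1=11111100101 Δ2=11110100100 Δ3=11110111110 Δ4=11110111100 Δ5=01110111100 | 5Δ
t=11: Δ0=01110111100 Δ1=01010111100 | 1Δ
t=12: Δ0=01010111100 Δ1=01110111100 Δ2=01111111101 Δ3=01111100111 Δ4=01111100101 Δ5=11111100101 | 5Δ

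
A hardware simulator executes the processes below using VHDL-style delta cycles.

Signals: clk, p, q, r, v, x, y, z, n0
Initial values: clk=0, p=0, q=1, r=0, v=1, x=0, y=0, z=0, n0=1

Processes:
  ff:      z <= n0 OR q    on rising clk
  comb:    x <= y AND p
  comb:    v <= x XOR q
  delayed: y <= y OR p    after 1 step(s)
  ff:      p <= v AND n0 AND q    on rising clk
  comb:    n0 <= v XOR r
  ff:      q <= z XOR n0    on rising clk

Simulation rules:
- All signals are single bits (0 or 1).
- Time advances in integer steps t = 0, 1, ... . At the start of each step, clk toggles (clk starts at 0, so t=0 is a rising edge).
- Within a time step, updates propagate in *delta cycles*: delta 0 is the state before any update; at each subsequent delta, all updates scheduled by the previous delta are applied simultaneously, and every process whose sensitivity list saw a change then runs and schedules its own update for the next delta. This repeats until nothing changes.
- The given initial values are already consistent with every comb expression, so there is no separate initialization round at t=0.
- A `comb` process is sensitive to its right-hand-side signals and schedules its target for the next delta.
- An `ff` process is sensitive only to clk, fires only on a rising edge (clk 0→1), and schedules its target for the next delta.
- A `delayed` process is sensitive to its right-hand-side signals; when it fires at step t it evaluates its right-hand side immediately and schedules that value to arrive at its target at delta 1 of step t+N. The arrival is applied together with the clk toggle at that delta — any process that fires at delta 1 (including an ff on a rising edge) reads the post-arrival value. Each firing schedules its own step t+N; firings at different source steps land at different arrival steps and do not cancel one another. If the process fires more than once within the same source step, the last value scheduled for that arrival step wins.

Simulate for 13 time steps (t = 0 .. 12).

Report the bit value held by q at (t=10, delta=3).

t=0 Δ0: y=0 z=0 x=0 v=1 q=1 clk=0 r=0 p=0 n0=1
  Δ1: clk:0→1
  Δ2: z:0→1, p:0→1
  (2Δ to stable)
t=1 Δ0: y=0 z=1 x=0 v=1 q=1 clk=1 r=0 p=1 n0=1
  Δ1: y:0→1, clk:1→0
  Δ2: x:0→1
  Δ3: v:1→0
  Δ4: n0:1→0
  (4Δ to stable)
t=2 Δ0: y=1 z=1 x=1 v=0 q=1 clk=0 r=0 p=1 n0=0
  Δ1: clk:0→1
  Δ2: p:1→0
  Δ3: x:1→0
  Δ4: v:0→1
  Δ5: n0:0→1
  (5Δ to stable)
t=3 Δ0: y=1 z=1 x=0 v=1 q=1 clk=1 r=0 p=0 n0=1
  Δ1: clk:1→0
  (1Δ to stable)
t=4 Δ0: y=1 z=1 x=0 v=1 q=1 clk=0 r=0 p=0 n0=1
  Δ1: clk:0→1
  Δ2: q:1→0, p:0→1
  Δ3: x:0→1, v:1→0
  Δ4: v:0→1, n0:1→0
  Δ5: n0:0→1
  (5Δ to stable)
t=5 Δ0: y=1 z=1 x=1 v=1 q=0 clk=1 r=0 p=1 n0=1
  Δ1: clk:1→0
  (1Δ to stable)
t=6 Δ0: y=1 z=1 x=1 v=1 q=0 clk=0 r=0 p=1 n0=1
  Δ1: clk:0→1
  Δ2: p:1→0
  Δ3: x:1→0
  Δ4: v:1→0
  Δ5: n0:1→0
  (5Δ to stable)
t=7 Δ0: y=1 z=1 x=0 v=0 q=0 clk=1 r=0 p=0 n0=0
  Δ1: clk:1→0
  (1Δ to stable)
t=8 Δ0: y=1 z=1 x=0 v=0 q=0 clk=0 r=0 p=0 n0=0
  Δ1: clk:0→1
  Δ2: z:1→0, q:0→1
  Δ3: v:0→1
  Δ4: n0:0→1
  (4Δ to stable)
t=9 Δ0: y=1 z=0 x=0 v=1 q=1 clk=1 r=0 p=0 n0=1
  Δ1: clk:1→0
  (1Δ to stable)
t=10 Δ0: y=1 z=0 x=0 v=1 q=1 clk=0 r=0 p=0 n0=1
  Δ1: clk:0→1
  Δ2: z:0→1, p:0→1
  Δ3: x:0→1
  Δ4: v:1→0
  Δ5: n0:1→0
  (5Δ to stable)
t=11 Δ0: y=1 z=1 x=1 v=0 q=1 clk=1 r=0 p=1 n0=0
  Δ1: clk:1→0
  (1Δ to stable)
t=12 Δ0: y=1 z=1 x=1 v=0 q=1 clk=0 r=0 p=1 n0=0
  Δ1: clk:0→1
  Δ2: p:1→0
  Δ3: x:1→0
  Δ4: v:0→1
  Δ5: n0:0→1
  (5Δ to stable)

1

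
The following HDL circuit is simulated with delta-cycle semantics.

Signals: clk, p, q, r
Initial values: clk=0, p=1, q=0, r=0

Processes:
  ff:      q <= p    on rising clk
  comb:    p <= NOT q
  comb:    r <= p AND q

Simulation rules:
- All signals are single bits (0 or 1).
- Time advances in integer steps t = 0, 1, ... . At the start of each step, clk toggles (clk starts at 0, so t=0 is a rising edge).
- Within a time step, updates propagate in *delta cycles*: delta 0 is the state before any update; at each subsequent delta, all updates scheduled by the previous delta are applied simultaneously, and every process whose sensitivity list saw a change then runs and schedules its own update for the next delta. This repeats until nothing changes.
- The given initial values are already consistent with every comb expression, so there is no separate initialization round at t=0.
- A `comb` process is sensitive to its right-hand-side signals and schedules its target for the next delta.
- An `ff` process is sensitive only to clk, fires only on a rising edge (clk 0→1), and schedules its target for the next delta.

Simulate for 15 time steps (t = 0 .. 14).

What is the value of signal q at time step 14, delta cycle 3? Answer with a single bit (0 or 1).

0

[bits: clk,q,r,p]
t=0: Δ0=0001 Δ1=1001 Δ2=1101 Δ3=1110 Δ4=1100 | 4Δ
t=1: Δ0=1100 Δ1=0100 | 1Δ
t=2: Δ0=0100 Δ1=1100 Δ2=1000 Δ3=1001 | 3Δ
t=3: Δ0=1001 Δ1=0001 | 1Δ
t=4: Δ0=0001 Δ1=1001 Δ2=1101 Δ3=1110 Δ4=1100 | 4Δ
t=5: Δ0=1100 Δ1=0100 | 1Δ
t=6: Δ0=0100 Δ1=1100 Δ2=1000 Δ3=1001 | 3Δ
t=7: Δ0=1001 Δ1=0001 | 1Δ
t=8: Δ0=0001 Δ1=1001 Δ2=1101 Δ3=1110 Δ4=1100 | 4Δ
t=9: Δ0=1100 Δ1=0100 | 1Δ
t=10: Δ0=0100 Δ1=1100 Δ2=1000 Δ3=1001 | 3Δ
t=11: Δ0=1001 Δ1=0001 | 1Δ
t=12: Δ0=0001 Δ1=1001 Δ2=1101 Δ3=1110 Δ4=1100 | 4Δ
t=13: Δ0=1100 Δ1=0100 | 1Δ
t=14: Δ0=0100 Δ1=1100 Δ2=1000 Δ3=1001 | 3Δ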